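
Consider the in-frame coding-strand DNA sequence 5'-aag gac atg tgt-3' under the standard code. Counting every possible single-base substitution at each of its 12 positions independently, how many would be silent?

3

Codon 1 (AAG, Lys): 1 synonymous substitution.
Codon 2 (GAC, Asp): 1 synonymous substitution.
Codon 3 (ATG, Met): 0 synonymous substitutions.
Codon 4 (TGT, Cys): 1 synonymous substitution.
Total: 1 + 1 + 0 + 1 = 3.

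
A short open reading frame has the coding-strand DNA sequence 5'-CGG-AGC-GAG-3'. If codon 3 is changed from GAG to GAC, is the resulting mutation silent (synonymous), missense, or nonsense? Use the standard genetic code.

Position 9 falls in codon 3: GAG → Glu.
After the substitution the codon is GAC → Asp.
Glu ≠ Asp, so this is a missense mutation.

missense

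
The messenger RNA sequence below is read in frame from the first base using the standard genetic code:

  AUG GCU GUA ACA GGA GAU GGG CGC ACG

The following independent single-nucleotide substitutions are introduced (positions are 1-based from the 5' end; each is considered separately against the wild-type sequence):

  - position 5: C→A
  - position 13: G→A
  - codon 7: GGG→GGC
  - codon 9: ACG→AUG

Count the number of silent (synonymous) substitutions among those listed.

Codon 2: GCU (Ala) → GAU (Asp) — missense.
Codon 5: GGA (Gly) → AGA (Arg) — missense.
Codon 7: GGG (Gly) → GGC (Gly) — synonymous.
Codon 9: ACG (Thr) → AUG (Met) — missense.
Synonymous: 1 of 4.

1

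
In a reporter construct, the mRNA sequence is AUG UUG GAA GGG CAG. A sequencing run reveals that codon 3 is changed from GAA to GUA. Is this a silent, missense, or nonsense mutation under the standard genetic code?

missense

Position 8 falls in codon 3: GAA → Glu.
After the substitution the codon is GUA → Val.
Glu ≠ Val, so this is a missense mutation.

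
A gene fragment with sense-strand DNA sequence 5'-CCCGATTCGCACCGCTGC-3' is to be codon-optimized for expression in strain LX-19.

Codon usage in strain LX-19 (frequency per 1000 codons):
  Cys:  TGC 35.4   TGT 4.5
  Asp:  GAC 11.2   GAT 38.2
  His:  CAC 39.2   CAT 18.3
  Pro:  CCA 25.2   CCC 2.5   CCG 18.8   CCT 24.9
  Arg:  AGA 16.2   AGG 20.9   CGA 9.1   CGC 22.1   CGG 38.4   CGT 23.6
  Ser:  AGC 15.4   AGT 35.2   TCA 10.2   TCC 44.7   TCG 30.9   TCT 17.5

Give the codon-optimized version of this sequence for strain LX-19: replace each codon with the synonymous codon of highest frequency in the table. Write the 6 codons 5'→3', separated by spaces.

CCA GAT TCC CAC CGG TGC

Codon 1 (Pro): best is CCA at 25.2.
Codon 2 (Asp): best is GAT at 38.2.
Codon 3 (Ser): best is TCC at 44.7.
Codon 4 (His): best is CAC at 39.2.
Codon 5 (Arg): best is CGG at 38.4.
Codon 6 (Cys): best is TGC at 35.4.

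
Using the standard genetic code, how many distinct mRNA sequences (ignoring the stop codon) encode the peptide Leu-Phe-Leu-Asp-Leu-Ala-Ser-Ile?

62208

Leu: 6 codons.
Phe: 2 codons.
Leu: 6 codons.
Asp: 2 codons.
Leu: 6 codons.
Ala: 4 codons.
Ser: 6 codons.
Ile: 3 codons.
6 × 2 × 6 × 2 × 6 × 4 × 6 × 3 = 62208.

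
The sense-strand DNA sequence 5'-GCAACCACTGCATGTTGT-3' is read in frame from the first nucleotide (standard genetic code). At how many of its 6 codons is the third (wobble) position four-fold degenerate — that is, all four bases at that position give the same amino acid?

Codon 1 GCA (Ala): third position 4-fold.
Codon 2 ACC (Thr): third position 4-fold.
Codon 3 ACT (Thr): third position 4-fold.
Codon 4 GCA (Ala): third position 4-fold.
Codon 5 TGT (Cys): third position 2-fold.
Codon 6 TGT (Cys): third position 2-fold.
Four-fold degenerate third positions: 4.

4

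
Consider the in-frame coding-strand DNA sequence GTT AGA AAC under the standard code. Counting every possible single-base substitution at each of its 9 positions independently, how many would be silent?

6

Codon 1 (GTT, Val): 3 synonymous substitutions.
Codon 2 (AGA, Arg): 2 synonymous substitutions.
Codon 3 (AAC, Asn): 1 synonymous substitution.
Total: 3 + 2 + 1 = 6.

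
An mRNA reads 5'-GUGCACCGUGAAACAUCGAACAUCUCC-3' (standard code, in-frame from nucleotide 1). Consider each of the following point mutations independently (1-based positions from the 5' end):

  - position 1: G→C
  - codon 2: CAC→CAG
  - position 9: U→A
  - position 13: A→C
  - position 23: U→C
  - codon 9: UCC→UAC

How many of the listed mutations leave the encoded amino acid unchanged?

Codon 1: GUG (Val) → CUG (Leu) — missense.
Codon 2: CAC (His) → CAG (Gln) — missense.
Codon 3: CGU (Arg) → CGA (Arg) — synonymous.
Codon 5: ACA (Thr) → CCA (Pro) — missense.
Codon 8: AUC (Ile) → ACC (Thr) — missense.
Codon 9: UCC (Ser) → UAC (Tyr) — missense.
Synonymous: 1 of 6.

1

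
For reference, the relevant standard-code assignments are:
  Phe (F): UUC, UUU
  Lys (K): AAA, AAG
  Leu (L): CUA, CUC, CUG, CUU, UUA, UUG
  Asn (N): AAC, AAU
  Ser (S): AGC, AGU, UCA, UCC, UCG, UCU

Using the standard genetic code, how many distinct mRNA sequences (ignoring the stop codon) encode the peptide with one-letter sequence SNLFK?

288

Ser: 6 codons.
Asn: 2 codons.
Leu: 6 codons.
Phe: 2 codons.
Lys: 2 codons.
6 × 2 × 6 × 2 × 2 = 288.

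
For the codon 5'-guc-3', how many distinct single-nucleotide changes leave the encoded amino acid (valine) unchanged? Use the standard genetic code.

Position 1: none → 0 synonymous.
Position 2: none → 0 synonymous.
Position 3: GUU, GUA, GUG → 3 synonymous.
Total: 0 + 0 + 3 = 3.

3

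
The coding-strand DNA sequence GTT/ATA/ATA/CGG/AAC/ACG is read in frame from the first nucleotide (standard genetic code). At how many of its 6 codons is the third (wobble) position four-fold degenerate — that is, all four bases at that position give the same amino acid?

Codon 1 GTT (Val): third position 4-fold.
Codon 2 ATA (Ile): third position 3-fold.
Codon 3 ATA (Ile): third position 3-fold.
Codon 4 CGG (Arg): third position 4-fold.
Codon 5 AAC (Asn): third position 2-fold.
Codon 6 ACG (Thr): third position 4-fold.
Four-fold degenerate third positions: 3.

3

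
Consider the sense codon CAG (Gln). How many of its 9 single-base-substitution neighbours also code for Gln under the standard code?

Position 1: none → 0 synonymous.
Position 2: none → 0 synonymous.
Position 3: CAA → 1 synonymous.
Total: 0 + 0 + 1 = 1.

1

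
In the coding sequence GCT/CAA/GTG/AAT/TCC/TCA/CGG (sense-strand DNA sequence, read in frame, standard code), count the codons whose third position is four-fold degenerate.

5

Codon 1 GCT (Ala): third position 4-fold.
Codon 2 CAA (Gln): third position 2-fold.
Codon 3 GTG (Val): third position 4-fold.
Codon 4 AAT (Asn): third position 2-fold.
Codon 5 TCC (Ser): third position 4-fold.
Codon 6 TCA (Ser): third position 4-fold.
Codon 7 CGG (Arg): third position 4-fold.
Four-fold degenerate third positions: 5.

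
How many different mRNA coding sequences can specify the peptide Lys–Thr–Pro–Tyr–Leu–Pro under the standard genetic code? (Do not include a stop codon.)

1536

Lys: 2 codons.
Thr: 4 codons.
Pro: 4 codons.
Tyr: 2 codons.
Leu: 6 codons.
Pro: 4 codons.
2 × 4 × 4 × 2 × 6 × 4 = 1536.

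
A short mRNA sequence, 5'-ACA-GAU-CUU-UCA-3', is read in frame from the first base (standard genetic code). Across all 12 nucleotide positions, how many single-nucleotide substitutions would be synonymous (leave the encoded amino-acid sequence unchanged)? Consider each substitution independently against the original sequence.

10

Codon 1 (ACA, Thr): 3 synonymous substitutions.
Codon 2 (GAU, Asp): 1 synonymous substitution.
Codon 3 (CUU, Leu): 3 synonymous substitutions.
Codon 4 (UCA, Ser): 3 synonymous substitutions.
Total: 3 + 1 + 3 + 3 = 10.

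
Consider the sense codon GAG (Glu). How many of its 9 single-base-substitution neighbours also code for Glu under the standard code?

Position 1: none → 0 synonymous.
Position 2: none → 0 synonymous.
Position 3: GAA → 1 synonymous.
Total: 0 + 0 + 1 = 1.

1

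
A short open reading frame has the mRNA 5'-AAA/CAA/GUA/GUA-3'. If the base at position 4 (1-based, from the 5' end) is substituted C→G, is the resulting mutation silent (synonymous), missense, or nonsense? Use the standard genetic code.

missense

Position 4 falls in codon 2: CAA → Gln.
After the substitution the codon is GAA → Glu.
Gln ≠ Glu, so this is a missense mutation.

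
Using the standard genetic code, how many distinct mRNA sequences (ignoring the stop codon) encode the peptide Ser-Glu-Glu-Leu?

Ser: 6 codons.
Glu: 2 codons.
Glu: 2 codons.
Leu: 6 codons.
6 × 2 × 2 × 6 = 144.

144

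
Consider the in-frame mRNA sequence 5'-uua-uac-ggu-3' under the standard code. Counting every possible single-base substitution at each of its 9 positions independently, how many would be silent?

Codon 1 (UUA, Leu): 2 synonymous substitutions.
Codon 2 (UAC, Tyr): 1 synonymous substitution.
Codon 3 (GGU, Gly): 3 synonymous substitutions.
Total: 2 + 1 + 3 = 6.

6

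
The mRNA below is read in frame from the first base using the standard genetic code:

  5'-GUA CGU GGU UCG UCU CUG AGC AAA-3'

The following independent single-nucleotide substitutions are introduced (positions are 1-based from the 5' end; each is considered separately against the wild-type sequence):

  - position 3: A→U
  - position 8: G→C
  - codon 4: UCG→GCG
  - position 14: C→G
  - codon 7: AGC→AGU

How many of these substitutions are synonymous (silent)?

Codon 1: GUA (Val) → GUU (Val) — synonymous.
Codon 3: GGU (Gly) → GCU (Ala) — missense.
Codon 4: UCG (Ser) → GCG (Ala) — missense.
Codon 5: UCU (Ser) → UGU (Cys) — missense.
Codon 7: AGC (Ser) → AGU (Ser) — synonymous.
Synonymous: 2 of 5.

2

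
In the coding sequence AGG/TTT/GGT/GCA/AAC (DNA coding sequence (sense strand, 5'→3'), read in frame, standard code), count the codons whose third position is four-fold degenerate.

Codon 1 AGG (Arg): third position 2-fold.
Codon 2 TTT (Phe): third position 2-fold.
Codon 3 GGT (Gly): third position 4-fold.
Codon 4 GCA (Ala): third position 4-fold.
Codon 5 AAC (Asn): third position 2-fold.
Four-fold degenerate third positions: 2.

2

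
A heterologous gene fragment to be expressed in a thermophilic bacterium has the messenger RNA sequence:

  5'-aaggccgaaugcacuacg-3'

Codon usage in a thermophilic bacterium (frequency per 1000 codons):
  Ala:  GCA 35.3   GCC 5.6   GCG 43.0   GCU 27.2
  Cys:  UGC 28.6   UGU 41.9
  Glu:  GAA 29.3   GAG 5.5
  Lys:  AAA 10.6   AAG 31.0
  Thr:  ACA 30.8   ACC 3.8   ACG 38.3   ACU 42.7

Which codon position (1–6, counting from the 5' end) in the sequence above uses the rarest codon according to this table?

2

Codon 1 AAG (Lys): 31.0 per 1000.
Codon 2 GCC (Ala): 5.6 per 1000.
Codon 3 GAA (Glu): 29.3 per 1000.
Codon 4 UGC (Cys): 28.6 per 1000.
Codon 5 ACU (Thr): 42.7 per 1000.
Codon 6 ACG (Thr): 38.3 per 1000.
Lowest frequency is 5.6 at codon 2.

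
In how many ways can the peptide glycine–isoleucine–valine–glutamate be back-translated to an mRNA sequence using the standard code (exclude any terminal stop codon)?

Gly: 4 codons.
Ile: 3 codons.
Val: 4 codons.
Glu: 2 codons.
4 × 3 × 4 × 2 = 96.

96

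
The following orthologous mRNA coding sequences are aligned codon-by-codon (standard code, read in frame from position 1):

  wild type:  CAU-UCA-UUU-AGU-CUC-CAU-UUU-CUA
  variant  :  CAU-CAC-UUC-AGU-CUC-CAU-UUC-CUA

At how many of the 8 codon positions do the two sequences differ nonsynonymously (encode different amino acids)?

Codon 1: CAU His / CAU His — identical.
Codon 2: UCA Ser / CAC His — nonsynonymous.
Codon 3: UUU Phe / UUC Phe — synonymous.
Codon 4: AGU Ser / AGU Ser — identical.
Codon 5: CUC Leu / CUC Leu — identical.
Codon 6: CAU His / CAU His — identical.
Codon 7: UUU Phe / UUC Phe — synonymous.
Codon 8: CUA Leu / CUA Leu — identical.
Nonsynonymous differences: 1.

1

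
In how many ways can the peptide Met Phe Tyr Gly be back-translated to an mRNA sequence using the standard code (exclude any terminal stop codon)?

Met: 1 codon.
Phe: 2 codons.
Tyr: 2 codons.
Gly: 4 codons.
1 × 2 × 2 × 4 = 16.

16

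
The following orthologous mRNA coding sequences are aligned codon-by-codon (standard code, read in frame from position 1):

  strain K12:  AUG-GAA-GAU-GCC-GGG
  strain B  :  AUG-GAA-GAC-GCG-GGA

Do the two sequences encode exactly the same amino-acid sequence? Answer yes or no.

yes

Codon 1: AUG Met / AUG Met — identical.
Codon 2: GAA Glu / GAA Glu — identical.
Codon 3: GAU Asp / GAC Asp — synonymous.
Codon 4: GCC Ala / GCG Ala — synonymous.
Codon 5: GGG Gly / GGA Gly — synonymous.
Nonsynonymous differences: 0 → same protein.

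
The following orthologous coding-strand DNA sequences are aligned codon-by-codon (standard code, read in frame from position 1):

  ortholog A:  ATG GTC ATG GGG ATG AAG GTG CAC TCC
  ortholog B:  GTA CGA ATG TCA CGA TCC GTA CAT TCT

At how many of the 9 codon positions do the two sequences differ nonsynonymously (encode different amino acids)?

5

Codon 1: ATG Met / GTA Val — nonsynonymous.
Codon 2: GTC Val / CGA Arg — nonsynonymous.
Codon 3: ATG Met / ATG Met — identical.
Codon 4: GGG Gly / TCA Ser — nonsynonymous.
Codon 5: ATG Met / CGA Arg — nonsynonymous.
Codon 6: AAG Lys / TCC Ser — nonsynonymous.
Codon 7: GTG Val / GTA Val — synonymous.
Codon 8: CAC His / CAT His — synonymous.
Codon 9: TCC Ser / TCT Ser — synonymous.
Nonsynonymous differences: 5.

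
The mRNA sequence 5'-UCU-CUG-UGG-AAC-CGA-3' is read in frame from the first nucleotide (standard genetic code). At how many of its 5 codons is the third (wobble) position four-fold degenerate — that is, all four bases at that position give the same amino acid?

Codon 1 UCU (Ser): third position 4-fold.
Codon 2 CUG (Leu): third position 4-fold.
Codon 3 UGG (Trp): third position 1-fold.
Codon 4 AAC (Asn): third position 2-fold.
Codon 5 CGA (Arg): third position 4-fold.
Four-fold degenerate third positions: 3.

3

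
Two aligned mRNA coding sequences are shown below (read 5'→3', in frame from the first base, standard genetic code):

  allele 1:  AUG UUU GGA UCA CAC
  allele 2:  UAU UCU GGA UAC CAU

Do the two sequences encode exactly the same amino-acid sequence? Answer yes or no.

no

Codon 1: AUG Met / UAU Tyr — nonsynonymous.
Codon 2: UUU Phe / UCU Ser — nonsynonymous.
Codon 3: GGA Gly / GGA Gly — identical.
Codon 4: UCA Ser / UAC Tyr — nonsynonymous.
Codon 5: CAC His / CAU His — synonymous.
Nonsynonymous differences: 3 → different protein.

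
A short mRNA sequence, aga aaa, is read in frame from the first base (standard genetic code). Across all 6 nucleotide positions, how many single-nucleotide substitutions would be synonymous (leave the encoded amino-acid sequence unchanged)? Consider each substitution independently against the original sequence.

Codon 1 (AGA, Arg): 2 synonymous substitutions.
Codon 2 (AAA, Lys): 1 synonymous substitution.
Total: 2 + 1 = 3.

3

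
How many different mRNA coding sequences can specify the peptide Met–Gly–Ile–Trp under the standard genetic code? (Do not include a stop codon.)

Met: 1 codon.
Gly: 4 codons.
Ile: 3 codons.
Trp: 1 codon.
1 × 4 × 3 × 1 = 12.

12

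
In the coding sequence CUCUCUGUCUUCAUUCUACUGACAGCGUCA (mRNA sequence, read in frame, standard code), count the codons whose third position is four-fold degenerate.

Codon 1 CUC (Leu): third position 4-fold.
Codon 2 UCU (Ser): third position 4-fold.
Codon 3 GUC (Val): third position 4-fold.
Codon 4 UUC (Phe): third position 2-fold.
Codon 5 AUU (Ile): third position 3-fold.
Codon 6 CUA (Leu): third position 4-fold.
Codon 7 CUG (Leu): third position 4-fold.
Codon 8 ACA (Thr): third position 4-fold.
Codon 9 GCG (Ala): third position 4-fold.
Codon 10 UCA (Ser): third position 4-fold.
Four-fold degenerate third positions: 8.

8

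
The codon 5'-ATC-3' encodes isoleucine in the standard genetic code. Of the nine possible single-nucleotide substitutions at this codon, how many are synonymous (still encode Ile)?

Position 1: none → 0 synonymous.
Position 2: none → 0 synonymous.
Position 3: ATT, ATA → 2 synonymous.
Total: 0 + 0 + 2 = 2.

2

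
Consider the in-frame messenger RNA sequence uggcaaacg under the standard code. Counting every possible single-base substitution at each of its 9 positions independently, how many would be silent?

4

Codon 1 (UGG, Trp): 0 synonymous substitutions.
Codon 2 (CAA, Gln): 1 synonymous substitution.
Codon 3 (ACG, Thr): 3 synonymous substitutions.
Total: 0 + 1 + 3 = 4.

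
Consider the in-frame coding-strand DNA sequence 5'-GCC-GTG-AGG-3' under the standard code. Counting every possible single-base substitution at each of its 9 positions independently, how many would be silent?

8

Codon 1 (GCC, Ala): 3 synonymous substitutions.
Codon 2 (GTG, Val): 3 synonymous substitutions.
Codon 3 (AGG, Arg): 2 synonymous substitutions.
Total: 3 + 3 + 2 = 8.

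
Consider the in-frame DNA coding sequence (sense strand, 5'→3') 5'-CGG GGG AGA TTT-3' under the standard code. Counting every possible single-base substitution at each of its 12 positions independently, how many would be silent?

Codon 1 (CGG, Arg): 4 synonymous substitutions.
Codon 2 (GGG, Gly): 3 synonymous substitutions.
Codon 3 (AGA, Arg): 2 synonymous substitutions.
Codon 4 (TTT, Phe): 1 synonymous substitution.
Total: 4 + 3 + 2 + 1 = 10.

10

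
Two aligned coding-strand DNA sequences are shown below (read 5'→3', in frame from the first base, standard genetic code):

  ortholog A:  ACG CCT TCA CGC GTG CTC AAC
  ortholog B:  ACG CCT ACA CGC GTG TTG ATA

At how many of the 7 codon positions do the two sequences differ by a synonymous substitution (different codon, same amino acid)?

Codon 1: ACG Thr / ACG Thr — identical.
Codon 2: CCT Pro / CCT Pro — identical.
Codon 3: TCA Ser / ACA Thr — nonsynonymous.
Codon 4: CGC Arg / CGC Arg — identical.
Codon 5: GTG Val / GTG Val — identical.
Codon 6: CTC Leu / TTG Leu — synonymous.
Codon 7: AAC Asn / ATA Ile — nonsynonymous.
Synonymous differences: 1.

1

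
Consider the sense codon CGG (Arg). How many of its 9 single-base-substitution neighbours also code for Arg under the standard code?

Position 1: AGG → 1 synonymous.
Position 2: none → 0 synonymous.
Position 3: CGU, CGC, CGA → 3 synonymous.
Total: 1 + 0 + 3 = 4.

4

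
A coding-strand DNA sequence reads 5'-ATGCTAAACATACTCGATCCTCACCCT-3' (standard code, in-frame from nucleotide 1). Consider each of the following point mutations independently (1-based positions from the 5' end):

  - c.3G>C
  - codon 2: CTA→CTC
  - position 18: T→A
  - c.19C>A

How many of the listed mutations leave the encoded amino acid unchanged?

1

Codon 1: ATG (Met) → ATC (Ile) — missense.
Codon 2: CTA (Leu) → CTC (Leu) — synonymous.
Codon 6: GAT (Asp) → GAA (Glu) — missense.
Codon 7: CCT (Pro) → ACT (Thr) — missense.
Synonymous: 1 of 4.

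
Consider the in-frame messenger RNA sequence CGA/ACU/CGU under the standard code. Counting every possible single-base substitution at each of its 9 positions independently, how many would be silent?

10

Codon 1 (CGA, Arg): 4 synonymous substitutions.
Codon 2 (ACU, Thr): 3 synonymous substitutions.
Codon 3 (CGU, Arg): 3 synonymous substitutions.
Total: 4 + 3 + 3 = 10.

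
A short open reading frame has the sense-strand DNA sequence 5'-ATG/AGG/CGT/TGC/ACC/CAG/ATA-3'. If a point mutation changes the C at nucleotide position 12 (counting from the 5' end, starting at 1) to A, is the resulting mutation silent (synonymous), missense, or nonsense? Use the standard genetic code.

Position 12 falls in codon 4: TGC → Cys.
After the substitution the codon is TGA → Stop.
The new codon is a stop codon, so this is a nonsense mutation.

nonsense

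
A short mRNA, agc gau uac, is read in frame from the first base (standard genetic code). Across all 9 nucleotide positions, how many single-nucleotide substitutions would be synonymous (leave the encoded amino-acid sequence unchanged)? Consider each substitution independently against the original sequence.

3

Codon 1 (AGC, Ser): 1 synonymous substitution.
Codon 2 (GAU, Asp): 1 synonymous substitution.
Codon 3 (UAC, Tyr): 1 synonymous substitution.
Total: 1 + 1 + 1 = 3.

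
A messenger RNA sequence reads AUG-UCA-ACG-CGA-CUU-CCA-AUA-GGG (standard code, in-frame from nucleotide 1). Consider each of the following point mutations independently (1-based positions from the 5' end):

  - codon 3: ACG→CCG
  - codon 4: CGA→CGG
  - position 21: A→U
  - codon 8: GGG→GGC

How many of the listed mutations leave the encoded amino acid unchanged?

Codon 3: ACG (Thr) → CCG (Pro) — missense.
Codon 4: CGA (Arg) → CGG (Arg) — synonymous.
Codon 7: AUA (Ile) → AUU (Ile) — synonymous.
Codon 8: GGG (Gly) → GGC (Gly) — synonymous.
Synonymous: 3 of 4.

3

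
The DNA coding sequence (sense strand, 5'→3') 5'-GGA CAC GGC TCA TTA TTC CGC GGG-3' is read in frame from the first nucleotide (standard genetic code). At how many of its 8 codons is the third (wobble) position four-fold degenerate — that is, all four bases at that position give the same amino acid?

5

Codon 1 GGA (Gly): third position 4-fold.
Codon 2 CAC (His): third position 2-fold.
Codon 3 GGC (Gly): third position 4-fold.
Codon 4 TCA (Ser): third position 4-fold.
Codon 5 TTA (Leu): third position 2-fold.
Codon 6 TTC (Phe): third position 2-fold.
Codon 7 CGC (Arg): third position 4-fold.
Codon 8 GGG (Gly): third position 4-fold.
Four-fold degenerate third positions: 5.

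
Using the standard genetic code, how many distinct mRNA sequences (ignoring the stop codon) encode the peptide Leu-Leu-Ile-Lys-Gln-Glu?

864

Leu: 6 codons.
Leu: 6 codons.
Ile: 3 codons.
Lys: 2 codons.
Gln: 2 codons.
Glu: 2 codons.
6 × 6 × 3 × 2 × 2 × 2 = 864.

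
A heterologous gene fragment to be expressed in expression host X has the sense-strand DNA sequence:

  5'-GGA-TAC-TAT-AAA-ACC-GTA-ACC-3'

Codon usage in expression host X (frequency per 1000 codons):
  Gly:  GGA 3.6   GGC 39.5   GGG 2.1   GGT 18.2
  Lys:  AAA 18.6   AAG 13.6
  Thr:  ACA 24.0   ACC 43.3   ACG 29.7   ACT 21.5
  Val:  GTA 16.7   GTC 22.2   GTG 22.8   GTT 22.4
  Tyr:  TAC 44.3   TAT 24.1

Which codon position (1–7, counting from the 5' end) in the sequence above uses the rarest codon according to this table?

1

Codon 1 GGA (Gly): 3.6 per 1000.
Codon 2 TAC (Tyr): 44.3 per 1000.
Codon 3 TAT (Tyr): 24.1 per 1000.
Codon 4 AAA (Lys): 18.6 per 1000.
Codon 5 ACC (Thr): 43.3 per 1000.
Codon 6 GTA (Val): 16.7 per 1000.
Codon 7 ACC (Thr): 43.3 per 1000.
Lowest frequency is 3.6 at codon 1.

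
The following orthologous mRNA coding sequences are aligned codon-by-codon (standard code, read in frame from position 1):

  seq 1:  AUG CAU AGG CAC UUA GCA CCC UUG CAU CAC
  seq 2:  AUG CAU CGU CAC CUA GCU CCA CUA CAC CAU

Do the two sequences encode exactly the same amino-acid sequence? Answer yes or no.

Codon 1: AUG Met / AUG Met — identical.
Codon 2: CAU His / CAU His — identical.
Codon 3: AGG Arg / CGU Arg — synonymous.
Codon 4: CAC His / CAC His — identical.
Codon 5: UUA Leu / CUA Leu — synonymous.
Codon 6: GCA Ala / GCU Ala — synonymous.
Codon 7: CCC Pro / CCA Pro — synonymous.
Codon 8: UUG Leu / CUA Leu — synonymous.
Codon 9: CAU His / CAC His — synonymous.
Codon 10: CAC His / CAU His — synonymous.
Nonsynonymous differences: 0 → same protein.

yes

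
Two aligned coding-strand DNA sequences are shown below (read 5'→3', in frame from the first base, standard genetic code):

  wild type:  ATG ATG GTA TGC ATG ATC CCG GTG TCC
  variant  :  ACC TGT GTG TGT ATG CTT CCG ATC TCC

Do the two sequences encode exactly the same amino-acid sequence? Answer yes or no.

no

Codon 1: ATG Met / ACC Thr — nonsynonymous.
Codon 2: ATG Met / TGT Cys — nonsynonymous.
Codon 3: GTA Val / GTG Val — synonymous.
Codon 4: TGC Cys / TGT Cys — synonymous.
Codon 5: ATG Met / ATG Met — identical.
Codon 6: ATC Ile / CTT Leu — nonsynonymous.
Codon 7: CCG Pro / CCG Pro — identical.
Codon 8: GTG Val / ATC Ile — nonsynonymous.
Codon 9: TCC Ser / TCC Ser — identical.
Nonsynonymous differences: 4 → different protein.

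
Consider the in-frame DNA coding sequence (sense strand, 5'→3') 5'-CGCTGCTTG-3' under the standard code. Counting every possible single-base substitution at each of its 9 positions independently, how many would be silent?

6

Codon 1 (CGC, Arg): 3 synonymous substitutions.
Codon 2 (TGC, Cys): 1 synonymous substitution.
Codon 3 (TTG, Leu): 2 synonymous substitutions.
Total: 3 + 1 + 2 = 6.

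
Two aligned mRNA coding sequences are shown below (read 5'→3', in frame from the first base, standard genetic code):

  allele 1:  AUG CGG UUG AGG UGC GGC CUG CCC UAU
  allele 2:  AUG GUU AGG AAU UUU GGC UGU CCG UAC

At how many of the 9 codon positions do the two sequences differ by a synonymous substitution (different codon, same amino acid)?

2

Codon 1: AUG Met / AUG Met — identical.
Codon 2: CGG Arg / GUU Val — nonsynonymous.
Codon 3: UUG Leu / AGG Arg — nonsynonymous.
Codon 4: AGG Arg / AAU Asn — nonsynonymous.
Codon 5: UGC Cys / UUU Phe — nonsynonymous.
Codon 6: GGC Gly / GGC Gly — identical.
Codon 7: CUG Leu / UGU Cys — nonsynonymous.
Codon 8: CCC Pro / CCG Pro — synonymous.
Codon 9: UAU Tyr / UAC Tyr — synonymous.
Synonymous differences: 2.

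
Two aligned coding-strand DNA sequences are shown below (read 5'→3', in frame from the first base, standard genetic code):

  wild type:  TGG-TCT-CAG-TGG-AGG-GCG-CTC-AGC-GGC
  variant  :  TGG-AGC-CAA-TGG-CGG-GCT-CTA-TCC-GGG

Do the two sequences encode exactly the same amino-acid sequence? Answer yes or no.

yes

Codon 1: TGG Trp / TGG Trp — identical.
Codon 2: TCT Ser / AGC Ser — synonymous.
Codon 3: CAG Gln / CAA Gln — synonymous.
Codon 4: TGG Trp / TGG Trp — identical.
Codon 5: AGG Arg / CGG Arg — synonymous.
Codon 6: GCG Ala / GCT Ala — synonymous.
Codon 7: CTC Leu / CTA Leu — synonymous.
Codon 8: AGC Ser / TCC Ser — synonymous.
Codon 9: GGC Gly / GGG Gly — synonymous.
Nonsynonymous differences: 0 → same protein.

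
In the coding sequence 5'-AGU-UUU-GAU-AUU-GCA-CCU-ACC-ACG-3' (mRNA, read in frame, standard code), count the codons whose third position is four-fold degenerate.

4

Codon 1 AGU (Ser): third position 2-fold.
Codon 2 UUU (Phe): third position 2-fold.
Codon 3 GAU (Asp): third position 2-fold.
Codon 4 AUU (Ile): third position 3-fold.
Codon 5 GCA (Ala): third position 4-fold.
Codon 6 CCU (Pro): third position 4-fold.
Codon 7 ACC (Thr): third position 4-fold.
Codon 8 ACG (Thr): third position 4-fold.
Four-fold degenerate third positions: 4.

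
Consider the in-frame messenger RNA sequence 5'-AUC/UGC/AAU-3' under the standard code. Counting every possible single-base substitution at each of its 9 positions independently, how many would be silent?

4

Codon 1 (AUC, Ile): 2 synonymous substitutions.
Codon 2 (UGC, Cys): 1 synonymous substitution.
Codon 3 (AAU, Asn): 1 synonymous substitution.
Total: 2 + 1 + 1 = 4.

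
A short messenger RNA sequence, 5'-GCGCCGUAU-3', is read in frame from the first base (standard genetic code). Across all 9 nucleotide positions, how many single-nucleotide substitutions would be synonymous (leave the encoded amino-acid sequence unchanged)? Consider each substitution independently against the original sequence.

Codon 1 (GCG, Ala): 3 synonymous substitutions.
Codon 2 (CCG, Pro): 3 synonymous substitutions.
Codon 3 (UAU, Tyr): 1 synonymous substitution.
Total: 3 + 3 + 1 = 7.

7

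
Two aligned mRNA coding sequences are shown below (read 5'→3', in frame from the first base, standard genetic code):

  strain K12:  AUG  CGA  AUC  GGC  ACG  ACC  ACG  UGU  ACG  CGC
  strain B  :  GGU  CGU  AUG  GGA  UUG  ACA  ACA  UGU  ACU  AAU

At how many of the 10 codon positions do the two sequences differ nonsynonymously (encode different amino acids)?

4

Codon 1: AUG Met / GGU Gly — nonsynonymous.
Codon 2: CGA Arg / CGU Arg — synonymous.
Codon 3: AUC Ile / AUG Met — nonsynonymous.
Codon 4: GGC Gly / GGA Gly — synonymous.
Codon 5: ACG Thr / UUG Leu — nonsynonymous.
Codon 6: ACC Thr / ACA Thr — synonymous.
Codon 7: ACG Thr / ACA Thr — synonymous.
Codon 8: UGU Cys / UGU Cys — identical.
Codon 9: ACG Thr / ACU Thr — synonymous.
Codon 10: CGC Arg / AAU Asn — nonsynonymous.
Nonsynonymous differences: 4.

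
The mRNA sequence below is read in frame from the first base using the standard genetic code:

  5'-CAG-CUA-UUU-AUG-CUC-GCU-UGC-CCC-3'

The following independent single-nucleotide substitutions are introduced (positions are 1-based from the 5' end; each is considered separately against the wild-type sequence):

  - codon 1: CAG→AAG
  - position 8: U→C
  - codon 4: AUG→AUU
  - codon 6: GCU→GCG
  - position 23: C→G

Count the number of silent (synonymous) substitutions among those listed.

1

Codon 1: CAG (Gln) → AAG (Lys) — missense.
Codon 3: UUU (Phe) → UCU (Ser) — missense.
Codon 4: AUG (Met) → AUU (Ile) — missense.
Codon 6: GCU (Ala) → GCG (Ala) — synonymous.
Codon 8: CCC (Pro) → CGC (Arg) — missense.
Synonymous: 1 of 5.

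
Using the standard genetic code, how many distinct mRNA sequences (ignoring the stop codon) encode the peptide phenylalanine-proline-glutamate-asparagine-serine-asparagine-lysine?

768

Phe: 2 codons.
Pro: 4 codons.
Glu: 2 codons.
Asn: 2 codons.
Ser: 6 codons.
Asn: 2 codons.
Lys: 2 codons.
2 × 4 × 2 × 2 × 6 × 2 × 2 = 768.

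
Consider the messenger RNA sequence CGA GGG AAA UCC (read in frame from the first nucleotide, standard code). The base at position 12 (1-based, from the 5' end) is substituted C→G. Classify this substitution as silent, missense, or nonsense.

silent

Position 12 falls in codon 4: UCC → Ser.
After the substitution the codon is UCG → Ser.
Both encode Ser, so the change is synonymous.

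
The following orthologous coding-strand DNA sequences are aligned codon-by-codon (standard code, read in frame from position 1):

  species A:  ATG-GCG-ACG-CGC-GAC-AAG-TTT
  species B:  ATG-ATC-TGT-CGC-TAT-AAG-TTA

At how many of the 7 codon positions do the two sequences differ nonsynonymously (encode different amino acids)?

4

Codon 1: ATG Met / ATG Met — identical.
Codon 2: GCG Ala / ATC Ile — nonsynonymous.
Codon 3: ACG Thr / TGT Cys — nonsynonymous.
Codon 4: CGC Arg / CGC Arg — identical.
Codon 5: GAC Asp / TAT Tyr — nonsynonymous.
Codon 6: AAG Lys / AAG Lys — identical.
Codon 7: TTT Phe / TTA Leu — nonsynonymous.
Nonsynonymous differences: 4.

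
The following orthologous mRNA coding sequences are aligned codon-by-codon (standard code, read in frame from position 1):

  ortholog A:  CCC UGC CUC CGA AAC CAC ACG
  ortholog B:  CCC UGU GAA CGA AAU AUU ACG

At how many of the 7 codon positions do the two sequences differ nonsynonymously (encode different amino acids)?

Codon 1: CCC Pro / CCC Pro — identical.
Codon 2: UGC Cys / UGU Cys — synonymous.
Codon 3: CUC Leu / GAA Glu — nonsynonymous.
Codon 4: CGA Arg / CGA Arg — identical.
Codon 5: AAC Asn / AAU Asn — synonymous.
Codon 6: CAC His / AUU Ile — nonsynonymous.
Codon 7: ACG Thr / ACG Thr — identical.
Nonsynonymous differences: 2.

2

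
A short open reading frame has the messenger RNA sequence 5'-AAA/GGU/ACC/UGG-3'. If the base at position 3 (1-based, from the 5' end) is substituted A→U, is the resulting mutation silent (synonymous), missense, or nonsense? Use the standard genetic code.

missense

Position 3 falls in codon 1: AAA → Lys.
After the substitution the codon is AAU → Asn.
Lys ≠ Asn, so this is a missense mutation.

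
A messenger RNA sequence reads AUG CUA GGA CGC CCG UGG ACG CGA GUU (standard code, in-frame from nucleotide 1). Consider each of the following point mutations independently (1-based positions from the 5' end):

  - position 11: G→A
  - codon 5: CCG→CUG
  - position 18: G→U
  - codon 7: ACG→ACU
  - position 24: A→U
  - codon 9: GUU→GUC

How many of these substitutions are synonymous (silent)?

3

Codon 4: CGC (Arg) → CAC (His) — missense.
Codon 5: CCG (Pro) → CUG (Leu) — missense.
Codon 6: UGG (Trp) → UGU (Cys) — missense.
Codon 7: ACG (Thr) → ACU (Thr) — synonymous.
Codon 8: CGA (Arg) → CGU (Arg) — synonymous.
Codon 9: GUU (Val) → GUC (Val) — synonymous.
Synonymous: 3 of 6.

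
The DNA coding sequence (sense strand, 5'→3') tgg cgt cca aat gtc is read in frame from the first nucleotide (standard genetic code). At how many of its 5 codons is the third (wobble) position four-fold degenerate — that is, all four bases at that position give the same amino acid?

3

Codon 1 TGG (Trp): third position 1-fold.
Codon 2 CGT (Arg): third position 4-fold.
Codon 3 CCA (Pro): third position 4-fold.
Codon 4 AAT (Asn): third position 2-fold.
Codon 5 GTC (Val): third position 4-fold.
Four-fold degenerate third positions: 3.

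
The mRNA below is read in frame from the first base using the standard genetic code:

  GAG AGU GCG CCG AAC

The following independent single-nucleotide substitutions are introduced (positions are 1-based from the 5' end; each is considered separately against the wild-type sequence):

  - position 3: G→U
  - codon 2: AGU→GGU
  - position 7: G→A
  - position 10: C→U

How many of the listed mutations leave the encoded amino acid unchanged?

0

Codon 1: GAG (Glu) → GAU (Asp) — missense.
Codon 2: AGU (Ser) → GGU (Gly) — missense.
Codon 3: GCG (Ala) → ACG (Thr) — missense.
Codon 4: CCG (Pro) → UCG (Ser) — missense.
Synonymous: 0 of 4.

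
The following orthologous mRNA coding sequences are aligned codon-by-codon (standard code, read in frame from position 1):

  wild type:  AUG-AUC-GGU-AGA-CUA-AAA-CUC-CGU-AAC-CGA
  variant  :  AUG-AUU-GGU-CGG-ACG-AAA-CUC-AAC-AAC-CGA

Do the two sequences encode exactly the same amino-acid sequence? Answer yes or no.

Codon 1: AUG Met / AUG Met — identical.
Codon 2: AUC Ile / AUU Ile — synonymous.
Codon 3: GGU Gly / GGU Gly — identical.
Codon 4: AGA Arg / CGG Arg — synonymous.
Codon 5: CUA Leu / ACG Thr — nonsynonymous.
Codon 6: AAA Lys / AAA Lys — identical.
Codon 7: CUC Leu / CUC Leu — identical.
Codon 8: CGU Arg / AAC Asn — nonsynonymous.
Codon 9: AAC Asn / AAC Asn — identical.
Codon 10: CGA Arg / CGA Arg — identical.
Nonsynonymous differences: 2 → different protein.

no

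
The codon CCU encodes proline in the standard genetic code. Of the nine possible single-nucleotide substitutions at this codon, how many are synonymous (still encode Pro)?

3

Position 1: none → 0 synonymous.
Position 2: none → 0 synonymous.
Position 3: CCC, CCA, CCG → 3 synonymous.
Total: 0 + 0 + 3 = 3.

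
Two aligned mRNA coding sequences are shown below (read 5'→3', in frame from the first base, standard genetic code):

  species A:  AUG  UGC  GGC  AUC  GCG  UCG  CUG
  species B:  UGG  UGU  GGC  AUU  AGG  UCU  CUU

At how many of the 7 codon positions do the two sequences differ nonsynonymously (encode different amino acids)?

Codon 1: AUG Met / UGG Trp — nonsynonymous.
Codon 2: UGC Cys / UGU Cys — synonymous.
Codon 3: GGC Gly / GGC Gly — identical.
Codon 4: AUC Ile / AUU Ile — synonymous.
Codon 5: GCG Ala / AGG Arg — nonsynonymous.
Codon 6: UCG Ser / UCU Ser — synonymous.
Codon 7: CUG Leu / CUU Leu — synonymous.
Nonsynonymous differences: 2.

2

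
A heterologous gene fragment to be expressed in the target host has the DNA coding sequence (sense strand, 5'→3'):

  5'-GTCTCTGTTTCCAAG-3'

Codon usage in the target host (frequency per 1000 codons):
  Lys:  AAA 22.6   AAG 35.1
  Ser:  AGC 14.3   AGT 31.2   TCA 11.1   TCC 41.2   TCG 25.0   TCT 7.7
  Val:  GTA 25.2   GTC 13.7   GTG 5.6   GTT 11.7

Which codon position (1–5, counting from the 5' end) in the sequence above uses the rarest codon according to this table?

Codon 1 GTC (Val): 13.7 per 1000.
Codon 2 TCT (Ser): 7.7 per 1000.
Codon 3 GTT (Val): 11.7 per 1000.
Codon 4 TCC (Ser): 41.2 per 1000.
Codon 5 AAG (Lys): 35.1 per 1000.
Lowest frequency is 7.7 at codon 2.

2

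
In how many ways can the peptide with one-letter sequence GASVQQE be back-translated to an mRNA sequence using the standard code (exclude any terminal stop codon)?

Gly: 4 codons.
Ala: 4 codons.
Ser: 6 codons.
Val: 4 codons.
Gln: 2 codons.
Gln: 2 codons.
Glu: 2 codons.
4 × 4 × 6 × 4 × 2 × 2 × 2 = 3072.

3072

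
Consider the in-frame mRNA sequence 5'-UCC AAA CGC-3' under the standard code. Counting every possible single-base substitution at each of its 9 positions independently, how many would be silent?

Codon 1 (UCC, Ser): 3 synonymous substitutions.
Codon 2 (AAA, Lys): 1 synonymous substitution.
Codon 3 (CGC, Arg): 3 synonymous substitutions.
Total: 3 + 1 + 3 = 7.

7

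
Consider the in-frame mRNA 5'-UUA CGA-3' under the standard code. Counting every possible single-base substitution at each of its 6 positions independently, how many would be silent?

6

Codon 1 (UUA, Leu): 2 synonymous substitutions.
Codon 2 (CGA, Arg): 4 synonymous substitutions.
Total: 2 + 4 = 6.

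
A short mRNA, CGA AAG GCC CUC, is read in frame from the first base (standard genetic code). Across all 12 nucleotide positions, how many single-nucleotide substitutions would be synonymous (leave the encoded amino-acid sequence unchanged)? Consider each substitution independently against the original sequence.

11

Codon 1 (CGA, Arg): 4 synonymous substitutions.
Codon 2 (AAG, Lys): 1 synonymous substitution.
Codon 3 (GCC, Ala): 3 synonymous substitutions.
Codon 4 (CUC, Leu): 3 synonymous substitutions.
Total: 4 + 1 + 3 + 3 = 11.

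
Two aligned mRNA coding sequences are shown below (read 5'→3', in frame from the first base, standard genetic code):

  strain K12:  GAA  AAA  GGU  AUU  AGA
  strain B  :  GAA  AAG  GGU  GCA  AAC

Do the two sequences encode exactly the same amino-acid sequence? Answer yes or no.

no

Codon 1: GAA Glu / GAA Glu — identical.
Codon 2: AAA Lys / AAG Lys — synonymous.
Codon 3: GGU Gly / GGU Gly — identical.
Codon 4: AUU Ile / GCA Ala — nonsynonymous.
Codon 5: AGA Arg / AAC Asn — nonsynonymous.
Nonsynonymous differences: 2 → different protein.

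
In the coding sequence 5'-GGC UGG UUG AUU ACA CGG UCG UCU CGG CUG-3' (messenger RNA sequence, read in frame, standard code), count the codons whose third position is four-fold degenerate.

7

Codon 1 GGC (Gly): third position 4-fold.
Codon 2 UGG (Trp): third position 1-fold.
Codon 3 UUG (Leu): third position 2-fold.
Codon 4 AUU (Ile): third position 3-fold.
Codon 5 ACA (Thr): third position 4-fold.
Codon 6 CGG (Arg): third position 4-fold.
Codon 7 UCG (Ser): third position 4-fold.
Codon 8 UCU (Ser): third position 4-fold.
Codon 9 CGG (Arg): third position 4-fold.
Codon 10 CUG (Leu): third position 4-fold.
Four-fold degenerate third positions: 7.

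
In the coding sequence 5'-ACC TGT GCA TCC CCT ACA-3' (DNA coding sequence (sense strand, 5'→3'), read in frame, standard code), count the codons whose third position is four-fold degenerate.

5

Codon 1 ACC (Thr): third position 4-fold.
Codon 2 TGT (Cys): third position 2-fold.
Codon 3 GCA (Ala): third position 4-fold.
Codon 4 TCC (Ser): third position 4-fold.
Codon 5 CCT (Pro): third position 4-fold.
Codon 6 ACA (Thr): third position 4-fold.
Four-fold degenerate third positions: 5.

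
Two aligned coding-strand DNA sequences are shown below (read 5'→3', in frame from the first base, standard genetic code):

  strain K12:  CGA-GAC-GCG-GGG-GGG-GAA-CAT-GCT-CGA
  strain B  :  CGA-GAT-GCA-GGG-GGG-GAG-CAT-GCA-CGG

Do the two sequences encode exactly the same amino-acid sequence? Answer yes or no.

Codon 1: CGA Arg / CGA Arg — identical.
Codon 2: GAC Asp / GAT Asp — synonymous.
Codon 3: GCG Ala / GCA Ala — synonymous.
Codon 4: GGG Gly / GGG Gly — identical.
Codon 5: GGG Gly / GGG Gly — identical.
Codon 6: GAA Glu / GAG Glu — synonymous.
Codon 7: CAT His / CAT His — identical.
Codon 8: GCT Ala / GCA Ala — synonymous.
Codon 9: CGA Arg / CGG Arg — synonymous.
Nonsynonymous differences: 0 → same protein.

yes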